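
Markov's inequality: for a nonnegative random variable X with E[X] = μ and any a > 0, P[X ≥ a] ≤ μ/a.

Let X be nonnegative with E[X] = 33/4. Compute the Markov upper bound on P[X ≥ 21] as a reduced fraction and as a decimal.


μ = E[X] = 33/4, a = 21.
Markov: P[X ≥ 21] ≤ μ/a = (33/4)/21 = 11/28.
Numerically: ≈ 0.3929.
(Since a = 21 > μ = 8.2500, the bound 11/28 is < 1 and informative.)

P[X ≥ 21] ≤ 11/28 ≈ 0.3929.


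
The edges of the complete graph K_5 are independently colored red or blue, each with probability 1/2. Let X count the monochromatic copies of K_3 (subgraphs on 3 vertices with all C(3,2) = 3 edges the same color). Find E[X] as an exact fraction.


Let X = Σ_S X_S over the C(5, 3) = 10 subsets S of size 3, where X_S = 1 if the K_3 on S is monochromatic.
For a fixed S, the K_3 on S has C(3, 2) = 3 edges. P[all 3 edges red] = (1/2)^3, and likewise for blue, so P[monochromatic] = 2·(1/2)^3 = 2^{1 − 3} = 1/4.
By linearity: E[X] = C(5, 3) · 2^{1 − 3} = 10 · 1/4 = 5/2.
Numerically: E[X] ≈ 2.500000.

E[X] = C(5,3)·2^(1−C(3,2)) = 5/2 ≈ 2.500000.


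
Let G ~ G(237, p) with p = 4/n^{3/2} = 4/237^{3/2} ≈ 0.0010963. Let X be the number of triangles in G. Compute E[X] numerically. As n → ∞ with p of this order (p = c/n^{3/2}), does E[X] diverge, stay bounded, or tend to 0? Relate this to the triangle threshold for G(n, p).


Number of potential triangles: C(237, 3) = 2190670.
Each occurs with probability p³ ≈ (0.0010963)³ ≈ 1.3176875e-09.
By linearity: E[X] = C(237, 3)·p³ ≈ 2190670 · 1.3176875e-09 ≈ 0.00289.
Since α = 3/2 > 1, p = c/n^{3/2} = o(1/n) is below the triangle threshold p ~ 1/n. Asymptotically E[X] ~ (c³/6)·n^{3(1−α)} = (4³/6)·n^{-1.5} → 0, so by Markov's inequality G has no triangles w.h.p.

E[X] ≈ 0.00289; in regime p = Θ(1/n^{3/2}) E[X] tends to 0 (below the triangle threshold p ~ 1/n).


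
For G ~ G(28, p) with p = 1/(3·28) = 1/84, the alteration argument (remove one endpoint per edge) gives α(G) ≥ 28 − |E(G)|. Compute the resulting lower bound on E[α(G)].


E[|E(G)|] = C(28, 2)·p = 378 · (1/84) = 9/2.
E[α(G)] ≥ n − E[|E(G)|] = 28 − 9/2 = 47/2.
Numerically: ≈ 23.50000.
(This is only a lower bound; the true E[α(G)] may be larger.)

E[α(G)] ≥ 47/2 ≈ 23.50000.


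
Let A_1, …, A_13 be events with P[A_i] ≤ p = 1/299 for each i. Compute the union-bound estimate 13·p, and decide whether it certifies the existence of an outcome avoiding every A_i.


Union bound: P[∪_{i=1}^{13} A_i] ≤ Σ_i P[A_i] ≤ 13·p = 13·(1/299) = 1/23.
Numerically: 1/23 ≈ 0.04348.
Is 1/23 < 1? YES.
Since P[∪ A_i] ≤ 1/23 < 1, the complement has P[∩ A_i^c] ≥ 1 − 1/23 = 22/23 > 0, so some outcome avoids every A_i.

13·p = 1/23 ≈ 0.04348; existence CERTIFIED by the union bound.


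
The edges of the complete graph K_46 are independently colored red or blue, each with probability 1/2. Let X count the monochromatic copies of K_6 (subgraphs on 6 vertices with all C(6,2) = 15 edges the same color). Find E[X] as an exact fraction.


Let X = Σ_S X_S over the C(46, 6) = 9366819 subsets S of size 6, where X_S = 1 if the K_6 on S is monochromatic.
For a fixed S, the K_6 on S has C(6, 2) = 15 edges. P[all 15 edges red] = (1/2)^15, and likewise for blue, so P[monochromatic] = 2·(1/2)^15 = 2^{1 − 15} = 1/16384.
Summing: E[X] = C(46, 6) · 2^{1 − 15} = 9366819 · 1/16384 = 9366819/16384.
Numerically: E[X] ≈ 571.705261.

E[X] = C(46,6)·2^(1−C(6,2)) = 9366819/16384 ≈ 571.705261.


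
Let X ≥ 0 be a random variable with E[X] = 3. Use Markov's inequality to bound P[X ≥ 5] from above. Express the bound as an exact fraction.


μ = E[X] = 3, a = 5.
Markov: P[X ≥ 5] ≤ μ/a = (3)/5 = 3/5.
Numerically: ≈ 0.600.
(Since a = 5 > μ = 3.000, the bound 3/5 is < 1 and informative.)

P[X ≥ 5] ≤ 3/5 ≈ 0.600.


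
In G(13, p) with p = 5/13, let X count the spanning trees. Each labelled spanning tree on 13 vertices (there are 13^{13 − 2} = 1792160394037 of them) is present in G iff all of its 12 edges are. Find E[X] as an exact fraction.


K_13 has 13^{13 − 2} = 1792160394037 labelled spanning trees.
For each such spanning tree H, let X_H = 1 if all 12 edges of H are present in G. Then P[X_H = 1] = p^{12} = (5/13)^{12} = 244140625/23298085122481.
By linearity: E[X] = Σ_H E[X_H] = 1792160394037 · p^{12} = 1792160394037 · 244140625/23298085122481 = 244140625/13.
Numerically: E[X] ≈ 1.878e+07.

E[X] = 1792160394037 · (5/13)^{12} = 244140625/13 ≈ 1.878e+07.


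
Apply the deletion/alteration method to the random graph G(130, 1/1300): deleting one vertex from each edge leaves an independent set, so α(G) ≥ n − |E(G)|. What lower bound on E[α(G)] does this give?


E[|E(G)|] = C(130, 2)·p = 8385 · (1/1300) = 129/20.
E[α(G)] ≥ n − E[|E(G)|] = 130 − 129/20 = 2471/20.
Numerically: ≈ 123.550000.
(This is only a lower bound; the true E[α(G)] may be larger.)

E[α(G)] ≥ 2471/20 ≈ 123.550000.


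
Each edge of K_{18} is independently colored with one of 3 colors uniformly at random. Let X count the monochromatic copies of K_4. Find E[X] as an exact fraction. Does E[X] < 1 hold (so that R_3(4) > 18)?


E[X] = C(18, 4) · 3^{1 − 6} = 3060 · 3^{−5} = 3060/243.
As a reduced fraction: E[X] = 340/27 ≈ 12.5926.
Is E[X] < 1? NO.
Since E[X] ≥ 1, the first-moment bound is inconclusive at n = 18; it does NOT by itself certify R_3(4) > 18.

E[X] = 340/27 ≈ 12.5926; E[X] ≥ 1; first-moment method inconclusive here.


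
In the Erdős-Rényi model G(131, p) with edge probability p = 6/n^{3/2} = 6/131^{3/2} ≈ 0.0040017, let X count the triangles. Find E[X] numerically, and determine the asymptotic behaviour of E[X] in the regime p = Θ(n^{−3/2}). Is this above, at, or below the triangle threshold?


Number of potential triangles: C(131, 3) = 366145.
Each occurs with probability p³ ≈ (0.0040017)³ ≈ 6.40815371e-08.
By linearity: E[X] = C(131, 3)·p³ ≈ 366145 · 6.40815371e-08 ≈ 0.023463.
Since α = 3/2 > 1, p = c/n^{3/2} = o(1/n) is below the triangle threshold p ~ 1/n. Asymptotically E[X] ~ (c³/6)·n^{3(1−α)} = (6³/6)·n^{-1.5} → 0, so by Markov's inequality G has no triangles w.h.p.

E[X] ≈ 0.023463; in regime p = Θ(1/n^{3/2}) E[X] tends to 0 (below the triangle threshold p ~ 1/n).


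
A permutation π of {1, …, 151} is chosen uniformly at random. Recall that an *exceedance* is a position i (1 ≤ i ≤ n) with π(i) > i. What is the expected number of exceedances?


Write X = Σ_{i=1}^{151} X_i, where X_i = 1_{π(i) > i}.
For each fixed i, π(i) is uniform over {1, …, 151} (marginal of a uniform permutation), so P[π(i) > i] = (n − i)/n. Summing: Σ_{i=1}^{151} (n − i)/n = (0 + 1 + … + 150)/151 = 151(151 − 1)/(2·151) = (151 − 1)/2.
Hence E[X] = Σ_{i=1}^{151} (151 − i)/151 = 75 ≈ 75.000000.

E[X] = 75 = 75.000000.


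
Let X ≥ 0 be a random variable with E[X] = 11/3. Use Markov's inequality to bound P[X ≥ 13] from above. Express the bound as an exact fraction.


μ = E[X] = 11/3, a = 13.
Markov: P[X ≥ 13] ≤ μ/a = (11/3)/13 = 11/39.
Numerically: ≈ 0.282.
(Since a = 13 > μ = 3.667, the bound 11/39 is < 1 and informative.)

P[X ≥ 13] ≤ 11/39 ≈ 0.282.


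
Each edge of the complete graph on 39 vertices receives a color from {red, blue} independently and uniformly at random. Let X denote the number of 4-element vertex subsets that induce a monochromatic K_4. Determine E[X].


Let X = Σ_S X_S over the C(39, 4) = 82251 subsets S of size 4, where X_S = 1 if the K_4 on S is monochromatic.
For a fixed S, the K_4 on S has C(4, 2) = 6 edges. P[all 6 edges red] = (1/2)^6, and likewise for blue, so P[monochromatic] = 2·(1/2)^6 = 2^{1 − 6} = 1/32.
By linearity of expectation: E[X] = C(39, 4) · 2^{1 − 6} = 82251 · 1/32 = 82251/32.
Numerically: E[X] ≈ 2570.344.

E[X] = C(39,4)·2^(1−C(4,2)) = 82251/32 ≈ 2570.344.


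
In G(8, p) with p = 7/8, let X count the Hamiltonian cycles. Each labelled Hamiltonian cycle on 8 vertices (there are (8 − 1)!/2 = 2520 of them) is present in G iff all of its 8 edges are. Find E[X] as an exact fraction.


K_8 has (8 − 1)!/2 = 2520 labelled Hamiltonian cycles.
For each such Hamiltonian cycle H, let X_H = 1 if all 8 edges of H are present in G. Then P[X_H = 1] = p^{8} = (7/8)^{8} = 5764801/16777216.
By linearity of expectation: E[X] = Σ_H E[X_H] = 2520 · p^{8} = 2520 · 5764801/16777216 = 1815912315/2097152.
Numerically: E[X] ≈ 866.

E[X] = 2520 · (7/8)^{8} = 1815912315/2097152 ≈ 866.


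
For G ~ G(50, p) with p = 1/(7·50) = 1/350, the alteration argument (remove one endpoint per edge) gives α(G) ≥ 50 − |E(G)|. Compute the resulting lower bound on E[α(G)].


E[|E(G)|] = C(50, 2)·p = 1225 · (1/350) = 7/2.
E[α(G)] ≥ n − E[|E(G)|] = 50 − 7/2 = 93/2.
Numerically: ≈ 46.50000.
(This is only a lower bound; the true E[α(G)] may be larger.)

E[α(G)] ≥ 93/2 ≈ 46.50000.


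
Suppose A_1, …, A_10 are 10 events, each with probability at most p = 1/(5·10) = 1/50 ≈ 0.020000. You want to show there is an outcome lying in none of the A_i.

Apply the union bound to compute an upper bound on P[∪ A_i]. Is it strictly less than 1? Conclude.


Union bound: P[∪_{i=1}^{10} A_i] ≤ Σ_i P[A_i] ≤ 10·p = 10·(1/50) = 1/5.
Numerically: 1/5 ≈ 0.200000.
Is 1/5 < 1? YES.
Since P[∪ A_i] ≤ 1/5 < 1, the complement has P[∩ A_i^c] ≥ 1 − 1/5 = 4/5 > 0, so some outcome avoids every A_i.

10·p = 1/5 ≈ 0.200000; existence CERTIFIED by the union bound.


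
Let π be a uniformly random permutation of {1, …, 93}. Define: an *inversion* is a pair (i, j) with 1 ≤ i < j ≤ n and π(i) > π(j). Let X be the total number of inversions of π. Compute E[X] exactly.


Write X = Σ X_I over the C(93, 2) = 4278 pairs i < j, with X_I the indicator of one inversion.
There are 4278 indicators.
For each fixed pair i < j, the values π(i) and π(j) are two distinct elements of {1, …, 93} in uniformly random order; by symmetry P[π(i) > π(j)] = 1/2.
By linearity: E[X] = 4278 · (1/2) = C(93, 2) · (1/2) = 4278/2 = 2139 ≈ 2139.000000.

E[X] = 2139 = 2139.000000.


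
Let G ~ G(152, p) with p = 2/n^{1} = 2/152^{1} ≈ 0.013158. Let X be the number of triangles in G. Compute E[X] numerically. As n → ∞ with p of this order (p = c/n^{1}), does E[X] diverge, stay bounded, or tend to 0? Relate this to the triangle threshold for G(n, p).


Number of potential triangles: C(152, 3) = 573800.
Each occurs with probability p³ ≈ (0.013158)³ ≈ 2.2780289e-06.
By linearity: E[X] = C(152, 3)·p³ ≈ 573800 · 2.2780289e-06 ≈ 1.30713.
Here α = 1, so p = 2/n is exactly at the triangle threshold p ~ 1/n. Asymptotically E[X] → c³/6 = 2³/6 = 4/3 ≈ 1.33333, a bounded constant. In this regime the triangle count is asymptotically Poisson(c³/6).

E[X] ≈ 1.30713; in regime p = Θ(1/n^{1}) E[X] stays bounded (at the triangle threshold p ~ 1/n).


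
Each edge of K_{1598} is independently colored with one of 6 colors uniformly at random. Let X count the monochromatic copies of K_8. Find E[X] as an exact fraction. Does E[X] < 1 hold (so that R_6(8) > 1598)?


E[X] = C(1598, 8) · 6^{1 − 28} = 1036267977730442348529 · 6^{−27} = 1036267977730442348529/1023490369077469249536.
As a reduced fraction: E[X] = 115140886414493594281/113721152119718805504 ≈ 1.01248.
Is E[X] < 1? NO.
Since E[X] ≥ 1, the first-moment bound is inconclusive at n = 1598; it does NOT by itself certify R_6(8) > 1598.

E[X] = 115140886414493594281/113721152119718805504 ≈ 1.01248; E[X] ≥ 1; first-moment method inconclusive here.


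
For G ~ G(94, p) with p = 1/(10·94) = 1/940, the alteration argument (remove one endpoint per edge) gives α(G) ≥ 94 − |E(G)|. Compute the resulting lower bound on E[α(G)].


E[|E(G)|] = C(94, 2)·p = 4371 · (1/940) = 93/20.
E[α(G)] ≥ n − E[|E(G)|] = 94 − 93/20 = 1787/20.
Numerically: ≈ 89.3500.
(This is only a lower bound; the true E[α(G)] may be larger.)

E[α(G)] ≥ 1787/20 ≈ 89.3500.


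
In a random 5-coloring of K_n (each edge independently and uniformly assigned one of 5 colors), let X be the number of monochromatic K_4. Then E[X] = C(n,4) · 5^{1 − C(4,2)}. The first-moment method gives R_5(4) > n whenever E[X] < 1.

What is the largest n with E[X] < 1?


We need C(n, 4) · 5^{1 − 6} < 1, i.e. C(n, 4) < 5^{6 − 1} = 3125.
Check values of n near the boundary:
  n = 14: C(14, 4) = 1001; 1001 < 3125? YES
  n = 15: C(15, 4) = 1365; 1365 < 3125? YES
  n = 16: C(16, 4) = 1820; 1820 < 3125? YES
  n = 17: C(17, 4) = 2380; 2380 < 3125? YES
  n = 18: C(18, 4) = 3060; 3060 < 3125? YES
  n = 19: C(19, 4) = 3876; 3876 < 3125? NO
  n = 20: C(20, 4) = 4845; 4845 < 3125? NO
The largest n with C(n, 4) < 3125 is n = 18 (where E[X] = 612/625 ≈ 0.9792). Hence R_5(4) > 18, i.e. R_5(4) ≥ 19.

Largest n = 18; hence R_5(4) > 18.


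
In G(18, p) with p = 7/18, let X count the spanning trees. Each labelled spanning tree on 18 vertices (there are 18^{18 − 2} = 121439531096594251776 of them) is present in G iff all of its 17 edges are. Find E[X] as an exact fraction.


K_18 has 18^{18 − 2} = 121439531096594251776 labelled spanning trees.
For each such spanning tree H, let X_H = 1 if all 17 edges of H are present in G. Then P[X_H = 1] = p^{17} = (7/18)^{17} = 232630513987207/2185911559738696531968.
Summing the indicators: E[X] = Σ_H E[X_H] = 121439531096594251776 · p^{17} = 121439531096594251776 · 232630513987207/2185911559738696531968 = 232630513987207/18.
Numerically: E[X] ≈ 1.2924e+13.

E[X] = 121439531096594251776 · (7/18)^{17} = 232630513987207/18 ≈ 1.2924e+13.


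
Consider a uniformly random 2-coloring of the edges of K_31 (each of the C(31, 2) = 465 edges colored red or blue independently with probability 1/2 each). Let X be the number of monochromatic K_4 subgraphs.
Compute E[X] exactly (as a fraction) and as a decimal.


Let X = Σ_S X_S over the C(31, 4) = 31465 subsets S of size 4, where X_S = 1 if the K_4 on S is monochromatic.
For a fixed S, the K_4 on S has C(4, 2) = 6 edges. P[all 6 edges red] = (1/2)^6, and likewise for blue, so P[monochromatic] = 2·(1/2)^6 = 2^{1 − 6} = 1/32.
By linearity of expectation: E[X] = C(31, 4) · 2^{1 − 6} = 31465 · 1/32 = 31465/32.
Numerically: E[X] ≈ 983.281250.

E[X] = C(31,4)·2^(1−C(4,2)) = 31465/32 ≈ 983.281250.


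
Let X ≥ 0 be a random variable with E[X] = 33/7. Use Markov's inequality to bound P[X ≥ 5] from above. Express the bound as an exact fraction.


μ = E[X] = 33/7, a = 5.
Markov: P[X ≥ 5] ≤ μ/a = (33/7)/5 = 33/35.
Numerically: ≈ 0.943.
(Since a = 5 > μ = 4.714, the bound 33/35 is < 1 and informative.)

P[X ≥ 5] ≤ 33/35 ≈ 0.943.


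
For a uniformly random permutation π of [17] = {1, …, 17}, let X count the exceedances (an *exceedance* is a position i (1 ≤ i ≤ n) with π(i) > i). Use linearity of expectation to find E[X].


Write X = Σ_{i=1}^{17} X_i, where X_i = 1_{π(i) > i}.
For each fixed i, π(i) is uniform over {1, …, 17} (marginal of a uniform permutation), so P[π(i) > i] = (n − i)/n. Summing: Σ_{i=1}^{17} (n − i)/n = (0 + 1 + … + 16)/17 = 17(17 − 1)/(2·17) = (17 − 1)/2.
Hence E[X] = Σ_{i=1}^{17} (17 − i)/17 = 8 ≈ 8.000000.

E[X] = 8 = 8.000000.


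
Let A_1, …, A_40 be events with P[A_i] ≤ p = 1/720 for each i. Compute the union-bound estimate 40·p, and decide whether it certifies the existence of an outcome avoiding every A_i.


Union bound: P[∪_{i=1}^{40} A_i] ≤ Σ_i P[A_i] ≤ 40·p = 40·(1/720) = 1/18.
Numerically: 1/18 ≈ 0.05556.
Is 1/18 < 1? YES.
Since P[∪ A_i] ≤ 1/18 < 1, the complement has P[∩ A_i^c] ≥ 1 − 1/18 = 17/18 > 0, so some outcome avoids every A_i.

40·p = 1/18 ≈ 0.05556; existence CERTIFIED by the union bound.


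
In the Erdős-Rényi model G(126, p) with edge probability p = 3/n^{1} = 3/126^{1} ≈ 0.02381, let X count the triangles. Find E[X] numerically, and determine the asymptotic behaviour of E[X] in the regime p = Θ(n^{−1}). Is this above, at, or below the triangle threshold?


Number of potential triangles: C(126, 3) = 325500.
Each occurs with probability p³ ≈ (0.02381)³ ≈ 1.3497462e-05.
By linearity: E[X] = C(126, 3)·p³ ≈ 325500 · 1.3497462e-05 ≈ 4.39342.
Here α = 1, so p = 3/n is exactly at the triangle threshold p ~ 1/n. Asymptotically E[X] → c³/6 = 3³/6 = 9/2 ≈ 4.50000, a bounded constant. In this regime the triangle count is asymptotically Poisson(c³/6).

E[X] ≈ 4.39342; in regime p = Θ(1/n^{1}) E[X] stays bounded (at the triangle threshold p ~ 1/n).


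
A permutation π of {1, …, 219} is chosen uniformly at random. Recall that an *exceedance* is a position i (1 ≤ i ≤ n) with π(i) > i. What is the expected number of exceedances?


Write X = Σ_{i=1}^{219} X_i, where X_i = 1_{π(i) > i}.
For each fixed i, π(i) is uniform over {1, …, 219} (marginal of a uniform permutation), so P[π(i) > i] = (n − i)/n. Summing: Σ_{i=1}^{219} (n − i)/n = (0 + 1 + … + 218)/219 = 219(219 − 1)/(2·219) = (219 − 1)/2.
Hence E[X] = Σ_{i=1}^{219} (219 − i)/219 = 109 ≈ 109.0000.

E[X] = 109 = 109.0000.


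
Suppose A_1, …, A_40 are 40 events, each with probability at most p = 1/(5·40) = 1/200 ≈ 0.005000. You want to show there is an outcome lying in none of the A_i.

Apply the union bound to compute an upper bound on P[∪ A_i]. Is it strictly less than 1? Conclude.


Union bound: P[∪_{i=1}^{40} A_i] ≤ Σ_i P[A_i] ≤ 40·p = 40·(1/200) = 1/5.
Numerically: 1/5 ≈ 0.200000.
Is 1/5 < 1? YES.
Since P[∪ A_i] ≤ 1/5 < 1, the complement has P[∩ A_i^c] ≥ 1 − 1/5 = 4/5 > 0, so some outcome avoids every A_i.

40·p = 1/5 ≈ 0.200000; existence CERTIFIED by the union bound.


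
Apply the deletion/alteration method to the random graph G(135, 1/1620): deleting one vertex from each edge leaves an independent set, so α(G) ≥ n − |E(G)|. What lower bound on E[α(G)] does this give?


E[|E(G)|] = C(135, 2)·p = 9045 · (1/1620) = 67/12.
E[α(G)] ≥ n − E[|E(G)|] = 135 − 67/12 = 1553/12.
Numerically: ≈ 129.41667.
(This is only a lower bound; the true E[α(G)] may be larger.)

E[α(G)] ≥ 1553/12 ≈ 129.41667.


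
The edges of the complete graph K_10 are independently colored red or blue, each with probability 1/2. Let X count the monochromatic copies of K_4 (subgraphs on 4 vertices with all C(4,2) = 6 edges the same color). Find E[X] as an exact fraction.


Let X = Σ_S X_S over the C(10, 4) = 210 subsets S of size 4, where X_S = 1 if the K_4 on S is monochromatic.
For a fixed S, the K_4 on S has C(4, 2) = 6 edges. P[all 6 edges red] = (1/2)^6, and likewise for blue, so P[monochromatic] = 2·(1/2)^6 = 2^{1 − 6} = 1/32.
By linearity: E[X] = C(10, 4) · 2^{1 − 6} = 210 · 1/32 = 105/16.
Numerically: E[X] ≈ 6.562500.

E[X] = C(10,4)·2^(1−C(4,2)) = 105/16 ≈ 6.562500.


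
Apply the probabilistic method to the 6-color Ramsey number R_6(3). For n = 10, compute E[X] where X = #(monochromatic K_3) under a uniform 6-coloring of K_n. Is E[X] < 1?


E[X] = C(10, 3) · 6^{1 − 3} = 120 · 6^{−2} = 120/36.
As a reduced fraction: E[X] = 10/3 ≈ 3.3333.
Is E[X] < 1? NO.
Since E[X] ≥ 1, the first-moment bound is inconclusive at n = 10; it does NOT by itself certify R_6(3) > 10.

E[X] = 10/3 ≈ 3.3333; E[X] ≥ 1; first-moment method inconclusive here.


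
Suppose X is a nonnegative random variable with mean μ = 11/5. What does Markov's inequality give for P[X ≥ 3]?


μ = E[X] = 11/5, a = 3.
Markov: P[X ≥ 3] ≤ μ/a = (11/5)/3 = 11/15.
Numerically: ≈ 0.733.
(Since a = 3 > μ = 2.200, the bound 11/15 is < 1 and informative.)

P[X ≥ 3] ≤ 11/15 ≈ 0.733.


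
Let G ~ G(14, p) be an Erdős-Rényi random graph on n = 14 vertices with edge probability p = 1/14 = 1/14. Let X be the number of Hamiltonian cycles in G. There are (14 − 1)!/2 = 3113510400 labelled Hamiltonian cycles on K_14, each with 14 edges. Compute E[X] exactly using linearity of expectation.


K_14 has (14 − 1)!/2 = 3113510400 labelled Hamiltonian cycles.
For each such Hamiltonian cycle H, let X_H = 1 if all 14 edges of H are present in G. Then P[X_H = 1] = p^{14} = (1/14)^{14} = 1/11112006825558016.
By linearity: E[X] = Σ_H E[X_H] = 3113510400 · p^{14} = 3113510400 · 1/11112006825558016 = 868725/3100448333024.
Numerically: E[X] ≈ 2.8019e-07.

E[X] = 3113510400 · (1/14)^{14} = 868725/3100448333024 ≈ 2.8019e-07.


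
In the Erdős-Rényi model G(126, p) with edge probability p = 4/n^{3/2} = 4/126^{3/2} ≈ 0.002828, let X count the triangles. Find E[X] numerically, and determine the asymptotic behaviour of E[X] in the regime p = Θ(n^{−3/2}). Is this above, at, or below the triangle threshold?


Number of potential triangles: C(126, 3) = 325500.
Each occurs with probability p³ ≈ (0.002828)³ ≈ 2.262104e-08.
By linearity: E[X] = C(126, 3)·p³ ≈ 325500 · 2.262104e-08 ≈ 0.0074.
Since α = 3/2 > 1, p = c/n^{3/2} = o(1/n) is below the triangle threshold p ~ 1/n. Asymptotically E[X] ~ (c³/6)·n^{3(1−α)} = (4³/6)·n^{-1.5} → 0, so by Markov's inequality G has no triangles w.h.p.

E[X] ≈ 0.0074; in regime p = Θ(1/n^{3/2}) E[X] tends to 0 (below the triangle threshold p ~ 1/n).


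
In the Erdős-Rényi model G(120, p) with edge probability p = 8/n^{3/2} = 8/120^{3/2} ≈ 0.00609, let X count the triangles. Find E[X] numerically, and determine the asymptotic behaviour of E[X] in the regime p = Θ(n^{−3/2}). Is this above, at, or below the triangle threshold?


Number of potential triangles: C(120, 3) = 280840.
Each occurs with probability p³ ≈ (0.00609)³ ≈ 2.25400e-07.
By linearity: E[X] = C(120, 3)·p³ ≈ 280840 · 2.25400e-07 ≈ 0.063.
Since α = 3/2 > 1, p = c/n^{3/2} = o(1/n) is below the triangle threshold p ~ 1/n. Asymptotically E[X] ~ (c³/6)·n^{3(1−α)} = (8³/6)·n^{-1.5} → 0, so by Markov's inequality G has no triangles w.h.p.

E[X] ≈ 0.063; in regime p = Θ(1/n^{3/2}) E[X] tends to 0 (below the triangle threshold p ~ 1/n).


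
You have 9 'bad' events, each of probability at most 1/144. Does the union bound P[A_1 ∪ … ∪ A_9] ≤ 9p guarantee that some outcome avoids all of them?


Union bound: P[∪_{i=1}^{9} A_i] ≤ Σ_i P[A_i] ≤ 9·p = 9·(1/144) = 1/16.
Numerically: 1/16 ≈ 0.06250.
Is 1/16 < 1? YES.
Since P[∪ A_i] ≤ 1/16 < 1, the complement has P[∩ A_i^c] ≥ 1 − 1/16 = 15/16 > 0, so some outcome avoids every A_i.

9·p = 1/16 ≈ 0.06250; existence CERTIFIED by the union bound.


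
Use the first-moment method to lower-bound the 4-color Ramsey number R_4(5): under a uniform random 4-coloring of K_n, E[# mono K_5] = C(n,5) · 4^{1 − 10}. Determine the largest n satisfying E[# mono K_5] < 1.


We need C(n, 5) · 4^{1 − 10} < 1, i.e. C(n, 5) < 4^{10 − 1} = 262144.
Check values of n near the boundary:
  n = 31: C(31, 5) = 169911; 169911 < 262144? YES
  n = 32: C(32, 5) = 201376; 201376 < 262144? YES
  n = 33: C(33, 5) = 237336; 237336 < 262144? YES
  n = 34: C(34, 5) = 278256; 278256 < 262144? NO
  n = 35: C(35, 5) = 324632; 324632 < 262144? NO
The largest n with C(n, 5) < 262144 is n = 33 (where E[X] = 29667/32768 ≈ 0.9054). Hence R_4(5) > 33, i.e. R_4(5) ≥ 34.

Largest n = 33; hence R_4(5) > 33.


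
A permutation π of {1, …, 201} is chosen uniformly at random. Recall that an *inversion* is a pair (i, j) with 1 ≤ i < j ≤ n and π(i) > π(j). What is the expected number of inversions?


Write X = Σ X_I over the C(201, 2) = 20100 pairs i < j, with X_I the indicator of one inversion.
There are 20100 indicators.
For each fixed pair i < j, the values π(i) and π(j) are two distinct elements of {1, …, 201} in uniformly random order; by symmetry P[π(i) > π(j)] = 1/2.
By linearity: E[X] = 20100 · (1/2) = C(201, 2) · (1/2) = 20100/2 = 10050 ≈ 10050.00000.

E[X] = 10050 = 10050.00000.


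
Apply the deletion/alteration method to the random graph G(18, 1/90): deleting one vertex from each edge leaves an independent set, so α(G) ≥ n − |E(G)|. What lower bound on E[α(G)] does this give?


E[|E(G)|] = C(18, 2)·p = 153 · (1/90) = 17/10.
E[α(G)] ≥ n − E[|E(G)|] = 18 − 17/10 = 163/10.
Numerically: ≈ 16.30000.
(This is only a lower bound; the true E[α(G)] may be larger.)

E[α(G)] ≥ 163/10 ≈ 16.30000.


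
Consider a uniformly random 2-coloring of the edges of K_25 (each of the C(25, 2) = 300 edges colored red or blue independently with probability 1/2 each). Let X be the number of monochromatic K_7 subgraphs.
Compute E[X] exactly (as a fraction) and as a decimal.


Let X = Σ_S X_S over the C(25, 7) = 480700 subsets S of size 7, where X_S = 1 if the K_7 on S is monochromatic.
For a fixed S, the K_7 on S has C(7, 2) = 21 edges. P[all 21 edges red] = (1/2)^21, and likewise for blue, so P[monochromatic] = 2·(1/2)^21 = 2^{1 − 21} = 1/1048576.
By linearity: E[X] = C(25, 7) · 2^{1 − 21} = 480700 · 1/1048576 = 120175/262144.
Numerically: E[X] ≈ 0.45843.

E[X] = C(25,7)·2^(1−C(7,2)) = 120175/262144 ≈ 0.45843.


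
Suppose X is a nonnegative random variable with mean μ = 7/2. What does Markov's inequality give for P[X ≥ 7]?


μ = E[X] = 7/2, a = 7.
Markov: P[X ≥ 7] ≤ μ/a = (7/2)/7 = 1/2.
Numerically: ≈ 0.50000.
(Since a = 7 > μ = 3.50000, the bound 1/2 is < 1 and informative.)

P[X ≥ 7] ≤ 1/2 ≈ 0.50000.


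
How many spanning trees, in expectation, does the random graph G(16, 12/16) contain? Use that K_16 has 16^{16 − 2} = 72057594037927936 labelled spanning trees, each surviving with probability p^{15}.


K_16 has 16^{16 − 2} = 72057594037927936 labelled spanning trees.
For each such spanning tree H, let X_H = 1 if all 15 edges of H are present in G. Then P[X_H = 1] = p^{15} = (3/4)^{15} = 14348907/1073741824.
By linearity of expectation: E[X] = Σ_H E[X_H] = 72057594037927936 · p^{15} = 72057594037927936 · 14348907/1073741824 = 962938848411648.
Numerically: E[X] ≈ 9.62939e+14.

E[X] = 72057594037927936 · (3/4)^{15} = 962938848411648 ≈ 9.62939e+14.


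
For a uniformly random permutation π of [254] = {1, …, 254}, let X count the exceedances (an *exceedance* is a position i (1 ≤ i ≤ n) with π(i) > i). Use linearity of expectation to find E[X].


Write X = Σ_{i=1}^{254} X_i, where X_i = 1_{π(i) > i}.
For each fixed i, π(i) is uniform over {1, …, 254} (marginal of a uniform permutation), so P[π(i) > i] = (n − i)/n. Summing: Σ_{i=1}^{254} (n − i)/n = (0 + 1 + … + 253)/254 = 254(254 − 1)/(2·254) = (254 − 1)/2.
Hence E[X] = Σ_{i=1}^{254} (254 − i)/254 = 253/2 ≈ 126.50000.

E[X] = 253/2 = 126.50000.


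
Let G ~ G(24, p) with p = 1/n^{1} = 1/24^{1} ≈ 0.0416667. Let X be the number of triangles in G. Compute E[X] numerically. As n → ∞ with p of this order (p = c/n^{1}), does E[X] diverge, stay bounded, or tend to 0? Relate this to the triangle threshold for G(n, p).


Number of potential triangles: C(24, 3) = 2024.
Each occurs with probability p³ ≈ (0.0416667)³ ≈ 7.23379630e-05.
By linearity: E[X] = C(24, 3)·p³ ≈ 2024 · 7.23379630e-05 ≈ 0.146412.
Here α = 1, so p = 1/n is exactly at the triangle threshold p ~ 1/n. Asymptotically E[X] → c³/6 = 1³/6 = 1/6 ≈ 0.166667, a bounded constant. In this regime the triangle count is asymptotically Poisson(c³/6).

E[X] ≈ 0.146412; in regime p = Θ(1/n^{1}) E[X] stays bounded (at the triangle threshold p ~ 1/n).


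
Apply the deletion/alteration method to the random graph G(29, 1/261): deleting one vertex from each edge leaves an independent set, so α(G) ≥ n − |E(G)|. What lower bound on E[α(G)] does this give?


E[|E(G)|] = C(29, 2)·p = 406 · (1/261) = 14/9.
E[α(G)] ≥ n − E[|E(G)|] = 29 − 14/9 = 247/9.
Numerically: ≈ 27.44444.
(This is only a lower bound; the true E[α(G)] may be larger.)

E[α(G)] ≥ 247/9 ≈ 27.44444.


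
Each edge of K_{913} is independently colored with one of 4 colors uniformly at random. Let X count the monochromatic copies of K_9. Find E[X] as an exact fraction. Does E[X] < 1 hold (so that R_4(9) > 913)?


E[X] = C(913, 9) · 4^{1 − 36} = 1167605542753639808390 · 4^{−35} = 1167605542753639808390/1180591620717411303424.
As a reduced fraction: E[X] = 583802771376819904195/590295810358705651712 ≈ 0.9890.
Is E[X] < 1? YES.
Since E[X] < 1, there exists a 4-coloring of K_{913} with no monochromatic K_9; hence R_4(9) > 913.

E[X] = 583802771376819904195/590295810358705651712 ≈ 0.9890; E[X] < 1, so R_4(9) > 913.


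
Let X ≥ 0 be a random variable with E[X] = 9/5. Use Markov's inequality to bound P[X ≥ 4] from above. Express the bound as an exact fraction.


μ = E[X] = 9/5, a = 4.
Markov: P[X ≥ 4] ≤ μ/a = (9/5)/4 = 9/20.
Numerically: ≈ 0.450000.
(Since a = 4 > μ = 1.800000, the bound 9/20 is < 1 and informative.)

P[X ≥ 4] ≤ 9/20 ≈ 0.450000.


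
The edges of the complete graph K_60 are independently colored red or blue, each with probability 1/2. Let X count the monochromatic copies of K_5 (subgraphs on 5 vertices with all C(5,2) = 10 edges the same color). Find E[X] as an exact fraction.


Let X = Σ_S X_S over the C(60, 5) = 5461512 subsets S of size 5, where X_S = 1 if the K_5 on S is monochromatic.
For a fixed S, the K_5 on S has C(5, 2) = 10 edges. P[all 10 edges red] = (1/2)^10, and likewise for blue, so P[monochromatic] = 2·(1/2)^10 = 2^{1 − 10} = 1/512.
By linearity: E[X] = C(60, 5) · 2^{1 − 10} = 5461512 · 1/512 = 682689/64.
Numerically: E[X] ≈ 10667.015625.

E[X] = C(60,5)·2^(1−C(5,2)) = 682689/64 ≈ 10667.015625.


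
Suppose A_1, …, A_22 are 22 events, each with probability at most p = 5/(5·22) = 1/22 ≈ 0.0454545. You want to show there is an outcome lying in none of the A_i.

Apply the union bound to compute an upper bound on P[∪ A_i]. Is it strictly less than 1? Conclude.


Union bound: P[∪_{i=1}^{22} A_i] ≤ Σ_i P[A_i] ≤ 22·p = 22·(1/22) = 1.
Numerically: 1 ≈ 1.0000000.
Is 1 < 1? NO.
Since the bound 1 is ≥ 1, the union bound is uninformative here; it does NOT by itself certify existence.

22·p = 1 ≈ 1.0000000; existence NOT certified by the union bound.


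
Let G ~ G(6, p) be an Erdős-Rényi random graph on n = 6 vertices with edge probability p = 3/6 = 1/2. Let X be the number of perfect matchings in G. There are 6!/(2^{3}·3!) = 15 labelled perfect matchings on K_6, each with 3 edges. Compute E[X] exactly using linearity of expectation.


K_6 has 6!/(2^{3}·3!) = 15 labelled perfect matchings.
For each such perfect matching H, let X_H = 1 if all 3 edges of H are present in G. Then P[X_H = 1] = p^{3} = (1/2)^{3} = 1/8.
Summing the indicators: E[X] = Σ_H E[X_H] = 15 · p^{3} = 15 · 1/8 = 15/8.
Numerically: E[X] ≈ 1.875.

E[X] = 15 · (1/2)^{3} = 15/8 ≈ 1.875.


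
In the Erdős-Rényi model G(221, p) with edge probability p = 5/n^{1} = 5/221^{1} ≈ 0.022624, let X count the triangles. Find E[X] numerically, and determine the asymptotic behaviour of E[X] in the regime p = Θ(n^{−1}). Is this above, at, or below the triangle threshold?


Number of potential triangles: C(221, 3) = 1774630.
Each occurs with probability p³ ≈ (0.022624)³ ≈ 1.1580657e-05.
By linearity: E[X] = C(221, 3)·p³ ≈ 1774630 · 1.1580657e-05 ≈ 20.55138.
Here α = 1, so p = 5/n is exactly at the triangle threshold p ~ 1/n. Asymptotically E[X] → c³/6 = 5³/6 = 125/6 ≈ 20.83333, a bounded constant. In this regime the triangle count is asymptotically Poisson(c³/6).

E[X] ≈ 20.55138; in regime p = Θ(1/n^{1}) E[X] stays bounded (at the triangle threshold p ~ 1/n).


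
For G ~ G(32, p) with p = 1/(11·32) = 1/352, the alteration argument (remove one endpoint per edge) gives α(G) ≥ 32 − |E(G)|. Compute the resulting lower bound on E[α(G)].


E[|E(G)|] = C(32, 2)·p = 496 · (1/352) = 31/22.
E[α(G)] ≥ n − E[|E(G)|] = 32 − 31/22 = 673/22.
Numerically: ≈ 30.591.
(This is only a lower bound; the true E[α(G)] may be larger.)

E[α(G)] ≥ 673/22 ≈ 30.591.


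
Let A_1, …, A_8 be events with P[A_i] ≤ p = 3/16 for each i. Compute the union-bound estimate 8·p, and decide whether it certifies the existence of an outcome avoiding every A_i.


Union bound: P[∪_{i=1}^{8} A_i] ≤ Σ_i P[A_i] ≤ 8·p = 8·(3/16) = 3/2.
Numerically: 3/2 ≈ 1.5000.
Is 3/2 < 1? NO.
Since the bound 3/2 is ≥ 1, the union bound is uninformative here; it does NOT by itself certify existence.

8·p = 3/2 ≈ 1.5000; existence NOT certified by the union bound.


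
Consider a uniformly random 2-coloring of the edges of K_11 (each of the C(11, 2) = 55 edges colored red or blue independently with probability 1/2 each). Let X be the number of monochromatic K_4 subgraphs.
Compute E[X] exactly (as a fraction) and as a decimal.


Let X = Σ_S X_S over the C(11, 4) = 330 subsets S of size 4, where X_S = 1 if the K_4 on S is monochromatic.
For a fixed S, the K_4 on S has C(4, 2) = 6 edges. P[all 6 edges red] = (1/2)^6, and likewise for blue, so P[monochromatic] = 2·(1/2)^6 = 2^{1 − 6} = 1/32.
By linearity: E[X] = C(11, 4) · 2^{1 − 6} = 330 · 1/32 = 165/16.
Numerically: E[X] ≈ 10.312.

E[X] = C(11,4)·2^(1−C(4,2)) = 165/16 ≈ 10.312.


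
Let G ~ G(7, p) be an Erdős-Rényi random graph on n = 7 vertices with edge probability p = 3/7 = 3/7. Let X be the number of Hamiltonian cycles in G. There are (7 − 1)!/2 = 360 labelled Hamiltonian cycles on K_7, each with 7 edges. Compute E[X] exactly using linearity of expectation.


K_7 has (7 − 1)!/2 = 360 labelled Hamiltonian cycles.
For each such Hamiltonian cycle H, let X_H = 1 if all 7 edges of H are present in G. Then P[X_H = 1] = p^{7} = (3/7)^{7} = 2187/823543.
By linearity of expectation: E[X] = Σ_H E[X_H] = 360 · p^{7} = 360 · 2187/823543 = 787320/823543.
Numerically: E[X] ≈ 0.956.

E[X] = 360 · (3/7)^{7} = 787320/823543 ≈ 0.956.


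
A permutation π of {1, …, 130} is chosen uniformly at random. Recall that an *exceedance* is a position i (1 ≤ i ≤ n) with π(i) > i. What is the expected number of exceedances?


Write X = Σ_{i=1}^{130} X_i, where X_i = 1_{π(i) > i}.
For each fixed i, π(i) is uniform over {1, …, 130} (marginal of a uniform permutation), so P[π(i) > i] = (n − i)/n. Summing: Σ_{i=1}^{130} (n − i)/n = (0 + 1 + … + 129)/130 = 130(130 − 1)/(2·130) = (130 − 1)/2.
Hence E[X] = Σ_{i=1}^{130} (130 − i)/130 = 129/2 ≈ 64.500000.

E[X] = 129/2 = 64.500000.


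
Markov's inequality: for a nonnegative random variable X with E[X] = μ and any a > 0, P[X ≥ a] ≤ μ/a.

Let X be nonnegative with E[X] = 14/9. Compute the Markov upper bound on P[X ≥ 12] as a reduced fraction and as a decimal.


μ = E[X] = 14/9, a = 12.
Markov: P[X ≥ 12] ≤ μ/a = (14/9)/12 = 7/54.
Numerically: ≈ 0.129630.
(Since a = 12 > μ = 1.555556, the bound 7/54 is < 1 and informative.)

P[X ≥ 12] ≤ 7/54 ≈ 0.129630.


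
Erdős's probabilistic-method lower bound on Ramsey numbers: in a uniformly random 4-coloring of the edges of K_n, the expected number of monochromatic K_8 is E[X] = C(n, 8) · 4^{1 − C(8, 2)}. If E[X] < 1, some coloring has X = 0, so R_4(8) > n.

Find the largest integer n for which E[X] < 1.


We need C(n, 8) · 4^{1 − 28} < 1, i.e. C(n, 8) < 4^{28 − 1} = 18014398509481984.
Check values of n near the boundary:
  n = 402: C(402, 8) = 15770615726749950; 15770615726749950 < 18014398509481984? YES
  n = 403: C(403, 8) = 16090020602228430; 16090020602228430 < 18014398509481984? YES
  n = 404: C(404, 8) = 16415071523485570; 16415071523485570 < 18014398509481984? YES
  n = 405: C(405, 8) = 16745853821188050; 16745853821188050 < 18014398509481984? YES
  n = 406: C(406, 8) = 17082453897995850; 17082453897995850 < 18014398509481984? YES
  n = 407: C(407, 8) = 17424959239309050; 17424959239309050 < 18014398509481984? YES
  n = 408: C(408, 8) = 17773458424095231; 17773458424095231 < 18014398509481984? YES
  n = 409: C(409, 8) = 18128041135797879; 18128041135797879 < 18014398509481984? NO
  n = 410: C(410, 8) = 18488798173326195; 18488798173326195 < 18014398509481984? NO
  n = 411: C(411, 8) = 18855821462126715; 18855821462126715 < 18014398509481984? NO
The largest n with C(n, 8) < 18014398509481984 is n = 408 (where E[X] = 17773458424095231/18014398509481984 ≈ 0.986625). Hence R_4(8) > 408, i.e. R_4(8) ≥ 409.

Largest n = 408; hence R_4(8) > 408.


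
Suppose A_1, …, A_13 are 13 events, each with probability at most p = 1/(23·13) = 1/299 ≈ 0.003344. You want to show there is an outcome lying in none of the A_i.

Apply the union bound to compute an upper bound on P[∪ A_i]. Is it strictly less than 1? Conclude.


Union bound: P[∪_{i=1}^{13} A_i] ≤ Σ_i P[A_i] ≤ 13·p = 13·(1/299) = 1/23.
Numerically: 1/23 ≈ 0.043478.
Is 1/23 < 1? YES.
Since P[∪ A_i] ≤ 1/23 < 1, the complement has P[∩ A_i^c] ≥ 1 − 1/23 = 22/23 > 0, so some outcome avoids every A_i.

13·p = 1/23 ≈ 0.043478; existence CERTIFIED by the union bound.


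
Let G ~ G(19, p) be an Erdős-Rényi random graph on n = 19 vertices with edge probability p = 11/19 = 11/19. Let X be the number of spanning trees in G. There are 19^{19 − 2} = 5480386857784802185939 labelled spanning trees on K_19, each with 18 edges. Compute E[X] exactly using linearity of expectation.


K_19 has 19^{19 − 2} = 5480386857784802185939 labelled spanning trees.
For each such spanning tree H, let X_H = 1 if all 18 edges of H are present in G. Then P[X_H = 1] = p^{18} = (11/19)^{18} = 5559917313492231481/104127350297911241532841.
By linearity of expectation: E[X] = Σ_H E[X_H] = 5480386857784802185939 · p^{18} = 5480386857784802185939 · 5559917313492231481/104127350297911241532841 = 5559917313492231481/19.
Numerically: E[X] ≈ 2.93e+17.

E[X] = 5480386857784802185939 · (11/19)^{18} = 5559917313492231481/19 ≈ 2.93e+17.


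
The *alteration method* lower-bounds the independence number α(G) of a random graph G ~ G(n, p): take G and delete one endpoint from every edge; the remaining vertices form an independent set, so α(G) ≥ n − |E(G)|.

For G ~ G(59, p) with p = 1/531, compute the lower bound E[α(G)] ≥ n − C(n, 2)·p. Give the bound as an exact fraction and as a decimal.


E[|E(G)|] = C(59, 2)·p = 1711 · (1/531) = 29/9.
E[α(G)] ≥ n − E[|E(G)|] = 59 − 29/9 = 502/9.
Numerically: ≈ 55.7778.
(This is only a lower bound; the true E[α(G)] may be larger.)

E[α(G)] ≥ 502/9 ≈ 55.7778.


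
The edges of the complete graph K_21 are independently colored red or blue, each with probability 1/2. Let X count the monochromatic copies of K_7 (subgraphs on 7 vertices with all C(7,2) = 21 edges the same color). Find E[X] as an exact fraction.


Let X = Σ_S X_S over the C(21, 7) = 116280 subsets S of size 7, where X_S = 1 if the K_7 on S is monochromatic.
For a fixed S, the K_7 on S has C(7, 2) = 21 edges. P[all 21 edges red] = (1/2)^21, and likewise for blue, so P[monochromatic] = 2·(1/2)^21 = 2^{1 − 21} = 1/1048576.
Summing: E[X] = C(21, 7) · 2^{1 − 21} = 116280 · 1/1048576 = 14535/131072.
Numerically: E[X] ≈ 0.111.

E[X] = C(21,7)·2^(1−C(7,2)) = 14535/131072 ≈ 0.111.


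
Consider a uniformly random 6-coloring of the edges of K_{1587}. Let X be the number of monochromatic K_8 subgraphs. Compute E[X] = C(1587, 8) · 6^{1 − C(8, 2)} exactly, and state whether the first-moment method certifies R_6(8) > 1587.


E[X] = C(1587, 8) · 6^{1 − 28} = 980438554550826798570 · 6^{−27} = 980438554550826798570/1023490369077469249536.
As a reduced fraction: E[X] = 54468808586157044365/56860576059859402752 ≈ 0.958.
Is E[X] < 1? YES.
Since E[X] < 1, there exists a 6-coloring of K_{1587} with no monochromatic K_8; hence R_6(8) > 1587.

E[X] = 54468808586157044365/56860576059859402752 ≈ 0.958; E[X] < 1, so R_6(8) > 1587.


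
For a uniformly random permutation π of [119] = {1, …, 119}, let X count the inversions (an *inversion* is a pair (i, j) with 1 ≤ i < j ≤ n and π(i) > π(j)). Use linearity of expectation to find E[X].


Write X = Σ X_I over the C(119, 2) = 7021 pairs i < j, with X_I the indicator of one inversion.
There are 7021 indicators.
For each fixed pair i < j, the values π(i) and π(j) are two distinct elements of {1, …, 119} in uniformly random order; by symmetry P[π(i) > π(j)] = 1/2.
By linearity: E[X] = 7021 · (1/2) = C(119, 2) · (1/2) = 7021/2 = 7021/2 ≈ 3510.5000.

E[X] = 7021/2 = 3510.5000.
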